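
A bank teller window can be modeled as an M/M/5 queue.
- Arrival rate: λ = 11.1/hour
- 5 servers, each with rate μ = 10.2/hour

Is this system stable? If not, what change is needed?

Stability requires ρ = λ/(cμ) < 1
ρ = 11.1/(5 × 10.2) = 11.1/51.00 = 0.2176
Since 0.2176 < 1, the system is STABLE.
The servers are busy 21.76% of the time.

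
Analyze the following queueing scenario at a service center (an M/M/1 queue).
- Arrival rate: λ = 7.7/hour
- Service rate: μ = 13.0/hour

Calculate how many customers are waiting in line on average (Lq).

ρ = λ/μ = 7.7/13.0 = 0.5923
For M/M/1: Lq = λ²/(μ(μ-λ))
Lq = 59.29/(13.0 × 5.30)
Lq = 0.8605 customers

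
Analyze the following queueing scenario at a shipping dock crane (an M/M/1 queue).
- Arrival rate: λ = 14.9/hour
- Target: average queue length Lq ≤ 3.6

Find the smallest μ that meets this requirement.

For M/M/1: Lq = λ²/(μ(μ-λ))
Need Lq ≤ 3.6, i.e. μ(μ-λ) ≥ λ²/3.6
μ² - 14.9μ - 222.01/3.6 ≥ 0  →  μ² - 14.9μ - 61.66944 ≥ 0
Quadratic formula (positive root): μ = [λ + √(λ² + 4×61.66944)]/2
Discriminant: 222.01 + 4×61.66944 = 468.6878, √468.6878 = 21.6492
μ ≥ (14.9 + 21.6492)/2 = 18.2746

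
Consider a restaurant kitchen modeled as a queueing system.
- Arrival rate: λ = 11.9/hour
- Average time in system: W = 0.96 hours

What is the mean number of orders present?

Little's Law: L = λW
L = 11.9 × 0.96 = 11.4240 orders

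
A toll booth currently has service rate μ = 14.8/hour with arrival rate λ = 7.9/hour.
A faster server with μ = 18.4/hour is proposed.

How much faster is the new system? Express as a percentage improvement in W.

System 1: ρ₁ = 7.9/14.8 = 0.5338, W₁ = 1/(14.8-7.9) = 0.14493
System 2: ρ₂ = 7.9/18.4 = 0.4293, W₂ = 1/(18.4-7.9) = 0.095238
Improvement: (W₁-W₂)/W₁ = (0.14493-0.095238)/0.14493 = 34.29%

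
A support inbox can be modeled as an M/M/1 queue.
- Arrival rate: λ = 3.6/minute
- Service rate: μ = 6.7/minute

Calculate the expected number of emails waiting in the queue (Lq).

ρ = λ/μ = 3.6/6.7 = 0.5373
For M/M/1: Lq = λ²/(μ(μ-λ))
Lq = 12.96/(6.7 × 3.10)
Lq = 0.6240 emails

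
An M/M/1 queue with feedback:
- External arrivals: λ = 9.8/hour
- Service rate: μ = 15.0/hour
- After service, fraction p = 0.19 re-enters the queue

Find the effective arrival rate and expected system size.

Effective arrival rate: λ_eff = λ/(1-p) = 9.8/(1-0.19) = 9.8/0.81 = 12.098765
ρ = λ_eff/μ = 12.098765/15.0 = 0.806584
L = ρ/(1-ρ) = 0.806584/(1-0.806584) = 4.1702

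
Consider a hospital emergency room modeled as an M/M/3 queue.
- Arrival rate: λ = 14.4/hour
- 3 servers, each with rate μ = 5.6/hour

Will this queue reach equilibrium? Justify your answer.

Stability requires ρ = λ/(cμ) < 1
ρ = 14.4/(3 × 5.6) = 14.4/16.80 = 0.8571
Since 0.8571 < 1, the system is STABLE.
The servers are busy 85.71% of the time.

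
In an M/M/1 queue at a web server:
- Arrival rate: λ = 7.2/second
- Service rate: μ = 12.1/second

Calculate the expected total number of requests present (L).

ρ = λ/μ = 7.2/12.1 = 0.5950
For M/M/1: L = λ/(μ-λ)
L = 7.2/(12.1-7.2) = 7.2/4.90
L = 1.4694 requests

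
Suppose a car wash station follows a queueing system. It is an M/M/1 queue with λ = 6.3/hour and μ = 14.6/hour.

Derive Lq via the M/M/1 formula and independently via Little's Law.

Method 1 (direct): Lq = λ²/(μ(μ-λ)) = 39.69/(14.6 × 8.30) = 0.3275

Method 2 (Little's Law):
W = 1/(μ-λ) = 1/8.30 = 0.12048
Wq = W - 1/μ = 0.12048 - 0.068493 = 0.05199
Lq = λWq = 6.3 × 0.05199 = 0.3275 ✔ (matches Method 1)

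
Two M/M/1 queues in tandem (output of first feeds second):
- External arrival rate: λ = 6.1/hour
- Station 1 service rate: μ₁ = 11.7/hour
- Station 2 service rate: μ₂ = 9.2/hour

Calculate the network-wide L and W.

By Jackson's theorem, each station behaves as independent M/M/1.
Station 1: ρ₁ = 6.1/11.7 = 0.5214, L₁ = ρ₁/(1-ρ₁) = λ/(μ₁-λ) = 6.1/5.60 = 1.08929
Station 2: ρ₂ = 6.1/9.2 = 0.6630, L₂ = ρ₂/(1-ρ₂) = λ/(μ₂-λ) = 6.1/3.10 = 1.96774
Total: L = L₁ + L₂ = 1.08929 + 1.96774 = 3.05703
W = L/λ = 3.05703/6.1 = 0.5012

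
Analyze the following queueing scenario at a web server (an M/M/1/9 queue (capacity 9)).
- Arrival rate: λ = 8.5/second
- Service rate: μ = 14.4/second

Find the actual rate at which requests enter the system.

ρ = λ/μ = 8.5/14.4 = 0.59028
P₀ = (1-ρ)/(1-ρ^(K+1)) = (1-0.59028)/(1-0.59028^10) = 0.4097/0.9949 = 0.4118
P_K = P₀×ρ^K = 0.4118 × 0.59028^9 = 0.4118 × 0.008700 = 0.003583
λ_eff = λ(1-P_K) = 8.5 × (1 - 0.003583) = 8.5 × 0.996417 = 8.4695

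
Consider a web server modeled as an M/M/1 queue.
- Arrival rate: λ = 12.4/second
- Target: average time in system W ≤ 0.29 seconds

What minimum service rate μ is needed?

For M/M/1: W = 1/(μ-λ)
Need W ≤ 0.29, so 1/(μ-λ) ≤ 0.29
μ - λ ≥ 1/0.29 = 3.4483
μ ≥ 12.4 + 3.4483 = 15.8483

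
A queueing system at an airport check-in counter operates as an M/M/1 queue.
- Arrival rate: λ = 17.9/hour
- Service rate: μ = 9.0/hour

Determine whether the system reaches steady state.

Stability requires ρ = λ/(cμ) < 1
ρ = 17.9/(1 × 9.0) = 17.9/9.00 = 1.9889
Since 1.9889 ≥ 1, the system is UNSTABLE.
Queue grows without bound. Need μ > λ = 17.9.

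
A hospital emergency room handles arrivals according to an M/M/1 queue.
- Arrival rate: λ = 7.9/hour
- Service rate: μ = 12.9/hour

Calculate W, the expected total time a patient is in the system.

First, compute utilization: ρ = λ/μ = 7.9/12.9 = 0.6124
For M/M/1: W = 1/(μ-λ)
W = 1/(12.9-7.9) = 1/5.00
W = 0.2000 hours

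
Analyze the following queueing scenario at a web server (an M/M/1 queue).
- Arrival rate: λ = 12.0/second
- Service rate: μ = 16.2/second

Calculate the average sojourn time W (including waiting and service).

First, compute utilization: ρ = λ/μ = 12.0/16.2 = 0.7407
For M/M/1: W = 1/(μ-λ)
W = 1/(16.2-12.0) = 1/4.20
W = 0.2381 seconds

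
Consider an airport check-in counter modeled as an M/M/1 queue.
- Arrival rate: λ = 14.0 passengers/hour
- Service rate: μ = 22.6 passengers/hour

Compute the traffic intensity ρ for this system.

Server utilization: ρ = λ/μ
ρ = 14.0/22.6 = 0.6195
The server is busy 61.95% of the time.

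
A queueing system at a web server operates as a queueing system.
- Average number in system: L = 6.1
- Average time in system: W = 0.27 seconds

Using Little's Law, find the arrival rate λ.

Little's Law: L = λW, so λ = L/W
λ = 6.1/0.27 = 22.5926 requests/second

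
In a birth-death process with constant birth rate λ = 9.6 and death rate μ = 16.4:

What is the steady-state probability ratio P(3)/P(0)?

For constant rates: P(n)/P(0) = (λ/μ)^n
P(3)/P(0) = (9.6/16.4)^3 = 0.5854^3 = 0.2006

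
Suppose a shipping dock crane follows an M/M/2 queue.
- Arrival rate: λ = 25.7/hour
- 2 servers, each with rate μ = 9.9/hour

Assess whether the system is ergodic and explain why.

Stability requires ρ = λ/(cμ) < 1
ρ = 25.7/(2 × 9.9) = 25.7/19.80 = 1.2980
Since 1.2980 ≥ 1, the system is UNSTABLE.
Need c > λ/μ = 25.7/9.9 = 2.60.
Minimum servers needed: c = 3.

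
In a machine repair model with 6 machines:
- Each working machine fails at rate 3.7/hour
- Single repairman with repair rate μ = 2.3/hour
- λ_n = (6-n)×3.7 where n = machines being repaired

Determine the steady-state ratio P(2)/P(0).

P(2)/P(0) = ∏_{i=0}^{2-1} λ_i/μ_{i+1}
= (6-0)×3.7/2.3 × (6-1)×3.7/2.3
= 77.6371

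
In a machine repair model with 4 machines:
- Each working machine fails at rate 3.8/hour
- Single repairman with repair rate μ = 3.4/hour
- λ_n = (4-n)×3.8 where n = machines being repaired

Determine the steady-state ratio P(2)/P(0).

P(2)/P(0) = ∏_{i=0}^{2-1} λ_i/μ_{i+1}
= (4-0)×3.8/3.4 × (4-1)×3.8/3.4
= 14.9896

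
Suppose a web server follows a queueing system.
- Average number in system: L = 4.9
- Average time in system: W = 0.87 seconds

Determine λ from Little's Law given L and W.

Little's Law: L = λW, so λ = L/W
λ = 4.9/0.87 = 5.6322 requests/second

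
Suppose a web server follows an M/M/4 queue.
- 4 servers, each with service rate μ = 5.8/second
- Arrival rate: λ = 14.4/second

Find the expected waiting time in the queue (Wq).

Traffic intensity: ρ = λ/(cμ) = 14.4/(4×5.8) = 0.6207
Since ρ = 0.6207 < 1, system is stable.
Offered load a = λ/μ = cρ = 14.4/5.8 = 2.4828
P₀ = [ Σₙ₌₀^3 aⁿ/n! + a^4/(4!(1-ρ)) ]⁻¹
Σ = a^0/0! + a^1/1! + a^2/2! + a^3/3! = 1.0000 + 2.4828 + 3.0820 + 2.5507 = 9.1155
a^4/(4!(1-ρ)) = 37.9960/(24 × 0.37931) = 4.1738
P₀ = 1/(9.1155 + 4.1738) = 0.07525
Lq = P₀·a^4·ρ / (4!(1-ρ)²) = 0.07525 × 37.9960 × 0.6207 / (24 × 0.1439) = 0.5139
Wq = Lq/λ = 0.5139/14.4 = 0.03569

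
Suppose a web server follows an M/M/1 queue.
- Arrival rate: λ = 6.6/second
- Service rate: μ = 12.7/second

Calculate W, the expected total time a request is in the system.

First, compute utilization: ρ = λ/μ = 6.6/12.7 = 0.5197
For M/M/1: W = 1/(μ-λ)
W = 1/(12.7-6.6) = 1/6.10
W = 0.1639 seconds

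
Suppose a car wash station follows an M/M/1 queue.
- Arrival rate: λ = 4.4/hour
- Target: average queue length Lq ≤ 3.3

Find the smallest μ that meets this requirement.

For M/M/1: Lq = λ²/(μ(μ-λ))
Need Lq ≤ 3.3, i.e. μ(μ-λ) ≥ λ²/3.3
μ² - 4.4μ - 19.36/3.3 ≥ 0  →  μ² - 4.4μ - 5.86667 ≥ 0
Quadratic formula (positive root): μ = [λ + √(λ² + 4×5.86667)]/2
Discriminant: 19.36 + 4×5.86667 = 42.8267, √42.8267 = 6.5442
μ ≥ (4.4 + 6.5442)/2 = 5.4721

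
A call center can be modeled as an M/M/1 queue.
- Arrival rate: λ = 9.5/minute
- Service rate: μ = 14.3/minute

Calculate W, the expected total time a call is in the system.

First, compute utilization: ρ = λ/μ = 9.5/14.3 = 0.6643
For M/M/1: W = 1/(μ-λ)
W = 1/(14.3-9.5) = 1/4.80
W = 0.2083 minutes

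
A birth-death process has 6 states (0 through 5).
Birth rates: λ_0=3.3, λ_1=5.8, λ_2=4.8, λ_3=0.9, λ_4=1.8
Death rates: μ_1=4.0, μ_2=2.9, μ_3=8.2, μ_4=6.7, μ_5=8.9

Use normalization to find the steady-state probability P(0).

Ratios P(n)/P(0) = (λ₀···λₙ₋₁)/(μ₁···μₙ):
P(1)/P(0) = (3.3)/(4.0) = 0.8250
P(2)/P(0) = (3.3×5.8)/(4.0×2.9) = 1.6500
P(3)/P(0) = (3.3×5.8×4.8)/(4.0×2.9×8.2) = 0.9659
P(4)/P(0) = (3.3×5.8×4.8×0.9)/(4.0×2.9×8.2×6.7) = 0.1297
P(5)/P(0) = (3.3×5.8×4.8×0.9×1.8)/(4.0×2.9×8.2×6.7×8.9) = 0.02624

Normalization: ∑ P(n) = 1
P(0) × (1.0000 + 0.8250 + 1.6500 + 0.9659 + 0.1297 + 0.02624) = 1
P(0) × 4.5968 = 1
P(0) = 1/4.5968 = 0.2175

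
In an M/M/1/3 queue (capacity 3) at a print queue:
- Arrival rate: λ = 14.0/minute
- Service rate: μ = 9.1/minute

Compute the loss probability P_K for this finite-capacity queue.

ρ = λ/μ = 14.0/9.1 = 1.53846
P₀ = (1-ρ)/(1-ρ^(K+1)) = (1-1.53846)/(1-1.53846^4) = -0.5385/-4.6020 = 0.1170
P_K = P₀×ρ^K = 0.11701 × 1.53846^3 = 0.11701 × 3.6413 = 0.4261
Blocking probability = 42.61%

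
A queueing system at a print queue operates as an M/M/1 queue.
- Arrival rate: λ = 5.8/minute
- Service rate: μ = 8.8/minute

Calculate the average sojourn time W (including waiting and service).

First, compute utilization: ρ = λ/μ = 5.8/8.8 = 0.6591
For M/M/1: W = 1/(μ-λ)
W = 1/(8.8-5.8) = 1/3.00
W = 0.3333 minutes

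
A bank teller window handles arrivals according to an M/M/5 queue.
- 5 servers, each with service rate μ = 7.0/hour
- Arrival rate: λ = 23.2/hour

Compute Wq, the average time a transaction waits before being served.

Traffic intensity: ρ = λ/(cμ) = 23.2/(5×7.0) = 0.6629
Since ρ = 0.6629 < 1, system is stable.
Offered load a = λ/μ = cρ = 23.2/7.0 = 3.3143
P₀ = [ Σₙ₌₀^4 aⁿ/n! + a^5/(5!(1-ρ)) ]⁻¹
Σ = a^0/0! + a^1/1! + a^2/2! + a^3/3! + a^4/4! = 1.0000 + 3.3143 + 5.4922 + 6.0676 + 5.0275 = 20.9016
a^5/(5!(1-ρ)) = 399.8985/(120 × 0.337143) = 9.8845
P₀ = 1/(20.9016 + 9.8845) = 0.03248
Lq = P₀·a^5·ρ / (5!(1-ρ)²) = 0.0324822 × 399.8985 × 0.662857 / (120 × 0.113665) = 0.6313
Wq = Lq/λ = 0.6313/23.2 = 0.02721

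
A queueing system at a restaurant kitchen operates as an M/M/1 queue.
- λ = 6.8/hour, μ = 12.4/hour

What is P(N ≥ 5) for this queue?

ρ = λ/μ = 6.8/12.4 = 0.548387
P(N ≥ n) = ρⁿ
P(N ≥ 5) = 0.548387^5
P(N ≥ 5) = 0.04959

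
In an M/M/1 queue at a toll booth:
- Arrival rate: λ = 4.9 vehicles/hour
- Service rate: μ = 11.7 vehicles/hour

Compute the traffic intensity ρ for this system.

Server utilization: ρ = λ/μ
ρ = 4.9/11.7 = 0.4188
The server is busy 41.88% of the time.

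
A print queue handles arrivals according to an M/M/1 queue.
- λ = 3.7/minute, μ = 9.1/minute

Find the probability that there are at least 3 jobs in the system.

ρ = λ/μ = 3.7/9.1 = 0.4066
P(N ≥ n) = ρⁿ
P(N ≥ 3) = 0.4066^3
P(N ≥ 3) = 0.06722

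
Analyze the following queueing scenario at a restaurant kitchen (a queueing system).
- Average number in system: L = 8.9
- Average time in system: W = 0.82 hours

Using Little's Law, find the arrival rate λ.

Little's Law: L = λW, so λ = L/W
λ = 8.9/0.82 = 10.8537 orders/hour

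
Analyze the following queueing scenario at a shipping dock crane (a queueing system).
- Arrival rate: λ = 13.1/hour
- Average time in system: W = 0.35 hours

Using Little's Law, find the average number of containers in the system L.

Little's Law: L = λW
L = 13.1 × 0.35 = 4.5850 containers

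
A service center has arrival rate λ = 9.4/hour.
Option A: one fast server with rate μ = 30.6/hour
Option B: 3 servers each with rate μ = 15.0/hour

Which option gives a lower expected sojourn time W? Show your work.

Option A: single server μ = 30.6 (M/M/1)
  ρ_A = 9.4/30.6 = 0.3072
  W_A = 1/(μ-λ) = 1/(30.6-9.4) = 1/21.20 = 0.04717

Option B: 3 servers μ = 15.0 (M/M/3)
  ρ_B = λ/(cμ) = 9.4/(3×15.0) = 0.2089
  Offered load a = λ/μ = cρ = 9.4/15.0 = 0.6267
  P₀ = [ Σₙ₌₀^2 aⁿ/n! + a^3/(3!(1-ρ)) ]⁻¹
  Σ = a^0/0! + a^1/1! + a^2/2! = 1.0000 + 0.62667 + 0.19636 = 1.8230
  a^3/(3!(1-ρ)) = 0.2461/(6 × 0.7911) = 0.05185
  P₀ = 1/(1.8230 + 0.05185) = 0.5334
  Lq = P₀·a^3·ρ / (3!(1-ρ)²) = 0.5334 × 0.2461 × 0.2089 / (6 × 0.6259) = 0.007302
  Wq_B = Lq/λ = 0.00730177/9.4 = 0.00077678
  W_B = Wq_B + 1/μ = 0.00077678 + 0.066667 = 0.06744

Since W_A = 0.04717 < W_B = 0.06744, Option A (single fast server) has the shorter time in system.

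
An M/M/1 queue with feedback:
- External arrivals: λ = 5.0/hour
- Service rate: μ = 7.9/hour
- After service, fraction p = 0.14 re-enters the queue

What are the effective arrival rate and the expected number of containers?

Effective arrival rate: λ_eff = λ/(1-p) = 5.0/(1-0.14) = 5.0/0.86 = 5.81395
ρ = λ_eff/μ = 5.81395/7.9 = 0.735943
L = ρ/(1-ρ) = 0.735943/(1-0.735943) = 2.7871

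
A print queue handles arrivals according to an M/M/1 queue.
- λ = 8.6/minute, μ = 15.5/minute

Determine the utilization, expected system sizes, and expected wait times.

Step 1: ρ = λ/μ = 8.6/15.5 = 0.5548
Step 2: L = λ/(μ-λ) = 8.6/6.90 = 1.2464
Step 3: Lq = λ²/(μ(μ-λ)) = 73.96/(15.5×6.90) = 0.6915
Step 4: W = 1/(μ-λ) = 1/6.90 = 0.14493
Step 5: Wq = λ/(μ(μ-λ)) = 8.6/(15.5×6.90) = 0.08041
Step 6: P(0) = 1-ρ = 0.4452
Verify: L = λW = 8.6×0.14493 = 1.2464 ✔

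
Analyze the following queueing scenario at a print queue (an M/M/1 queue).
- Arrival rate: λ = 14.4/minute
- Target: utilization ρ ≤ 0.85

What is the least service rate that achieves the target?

ρ = λ/μ, so μ = λ/ρ
μ ≥ 14.4/0.85 = 16.9412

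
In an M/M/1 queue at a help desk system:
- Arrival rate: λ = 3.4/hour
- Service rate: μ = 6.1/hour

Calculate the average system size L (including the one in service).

ρ = λ/μ = 3.4/6.1 = 0.5574
For M/M/1: L = λ/(μ-λ)
L = 3.4/(6.1-3.4) = 3.4/2.70
L = 1.2593 tickets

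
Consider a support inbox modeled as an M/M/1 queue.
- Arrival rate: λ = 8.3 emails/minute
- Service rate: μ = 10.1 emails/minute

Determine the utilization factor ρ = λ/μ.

Server utilization: ρ = λ/μ
ρ = 8.3/10.1 = 0.8218
The server is busy 82.18% of the time.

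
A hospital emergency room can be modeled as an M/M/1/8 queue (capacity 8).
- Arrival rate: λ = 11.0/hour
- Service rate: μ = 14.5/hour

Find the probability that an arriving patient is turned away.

ρ = λ/μ = 11.0/14.5 = 0.75862
P₀ = (1-ρ)/(1-ρ^(K+1)) = (1-0.75862)/(1-0.75862^9) = 0.2414/0.9168 = 0.2633
P_K = P₀×ρ^K = 0.2633 × 0.75862^8 = 0.2633 × 0.1097 = 0.02888
Blocking probability = 2.89%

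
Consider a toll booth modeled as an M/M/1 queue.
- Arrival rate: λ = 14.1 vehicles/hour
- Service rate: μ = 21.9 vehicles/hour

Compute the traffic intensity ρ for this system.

Server utilization: ρ = λ/μ
ρ = 14.1/21.9 = 0.6438
The server is busy 64.38% of the time.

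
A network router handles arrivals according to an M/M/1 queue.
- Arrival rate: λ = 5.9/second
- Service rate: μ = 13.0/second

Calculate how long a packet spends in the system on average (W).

First, compute utilization: ρ = λ/μ = 5.9/13.0 = 0.4538
For M/M/1: W = 1/(μ-λ)
W = 1/(13.0-5.9) = 1/7.10
W = 0.1408 seconds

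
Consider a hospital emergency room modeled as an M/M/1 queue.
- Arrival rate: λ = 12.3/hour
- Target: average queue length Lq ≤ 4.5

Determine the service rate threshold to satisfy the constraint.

For M/M/1: Lq = λ²/(μ(μ-λ))
Need Lq ≤ 4.5, i.e. μ(μ-λ) ≥ λ²/4.5
μ² - 12.3μ - 151.29/4.5 ≥ 0  →  μ² - 12.3μ - 33.6200 ≥ 0
Quadratic formula (positive root): μ = [λ + √(λ² + 4×33.6200)]/2
Discriminant: 151.29 + 4×33.6200 = 285.7700, √285.7700 = 16.90473
μ ≥ (12.3 + 16.90473)/2 = 14.6024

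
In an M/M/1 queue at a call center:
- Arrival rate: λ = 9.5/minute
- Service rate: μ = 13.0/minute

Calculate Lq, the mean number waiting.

ρ = λ/μ = 9.5/13.0 = 0.7308
For M/M/1: Lq = λ²/(μ(μ-λ))
Lq = 90.25/(13.0 × 3.50)
Lq = 1.9835 calls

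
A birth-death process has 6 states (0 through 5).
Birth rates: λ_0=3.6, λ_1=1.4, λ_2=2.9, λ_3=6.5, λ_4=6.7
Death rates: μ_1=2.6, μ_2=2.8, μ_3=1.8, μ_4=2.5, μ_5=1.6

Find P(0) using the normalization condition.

Ratios P(n)/P(0) = (λ₀···λₙ₋₁)/(μ₁···μₙ):
P(1)/P(0) = (3.6)/(2.6) = 1.384615
P(2)/P(0) = (3.6×1.4)/(2.6×2.8) = 0.6923077
P(3)/P(0) = (3.6×1.4×2.9)/(2.6×2.8×1.8) = 1.115385
P(4)/P(0) = (3.6×1.4×2.9×6.5)/(2.6×2.8×1.8×2.5) = 2.900000
P(5)/P(0) = (3.6×1.4×2.9×6.5×6.7)/(2.6×2.8×1.8×2.5×1.6) = 12.14375

Normalization: ∑ P(n) = 1
P(0) × (1.000000 + 1.384615 + 0.6923077 + 1.115385 + 2.900000 + 12.14375) = 1
P(0) × 19.2361 = 1
P(0) = 1/19.2361 = 0.05199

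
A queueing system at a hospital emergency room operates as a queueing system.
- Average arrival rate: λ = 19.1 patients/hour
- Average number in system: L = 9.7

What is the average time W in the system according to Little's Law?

Little's Law: L = λW, so W = L/λ
W = 9.7/19.1 = 0.5079 hours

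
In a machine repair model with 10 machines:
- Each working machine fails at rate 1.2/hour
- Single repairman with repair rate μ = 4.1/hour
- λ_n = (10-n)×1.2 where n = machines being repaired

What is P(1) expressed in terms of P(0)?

P(1)/P(0) = ∏_{i=0}^{1-1} λ_i/μ_{i+1}
= (10-0)×1.2/4.1
= 2.9268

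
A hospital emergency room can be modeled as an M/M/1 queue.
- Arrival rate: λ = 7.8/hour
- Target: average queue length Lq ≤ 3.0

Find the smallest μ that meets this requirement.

For M/M/1: Lq = λ²/(μ(μ-λ))
Need Lq ≤ 3.0, i.e. μ(μ-λ) ≥ λ²/3.0
μ² - 7.8μ - 60.84/3.0 ≥ 0  →  μ² - 7.8μ - 20.2800 ≥ 0
Quadratic formula (positive root): μ = [λ + √(λ² + 4×20.2800)]/2
Discriminant: 60.84 + 4×20.2800 = 141.9600, √141.9600 = 11.914697
μ ≥ (7.8 + 11.914697)/2 = 9.8573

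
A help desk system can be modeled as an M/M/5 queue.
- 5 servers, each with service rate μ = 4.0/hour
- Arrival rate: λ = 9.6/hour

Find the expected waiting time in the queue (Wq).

Traffic intensity: ρ = λ/(cμ) = 9.6/(5×4.0) = 0.4800
Since ρ = 0.4800 < 1, system is stable.
Offered load a = λ/μ = cρ = 9.6/4.0 = 2.4000
P₀ = [ Σₙ₌₀^4 aⁿ/n! + a^5/(5!(1-ρ)) ]⁻¹
Σ = a^0/0! + a^1/1! + a^2/2! + a^3/3! + a^4/4! = 1.0000 + 2.4000 + 2.8800 + 2.3040 + 1.3824 = 9.9664
a^5/(5!(1-ρ)) = 79.6262/(120 × 0.5200) = 1.2761
P₀ = 1/(9.9664 + 1.2761) = 0.08895
Lq = P₀·a^5·ρ / (5!(1-ρ)²) = 0.08895 × 79.6262 × 0.4800 / (120 × 0.2704) = 0.1048
Wq = Lq/λ = 0.10477/9.6 = 0.01091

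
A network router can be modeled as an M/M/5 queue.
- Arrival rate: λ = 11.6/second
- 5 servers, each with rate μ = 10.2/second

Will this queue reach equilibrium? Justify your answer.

Stability requires ρ = λ/(cμ) < 1
ρ = 11.6/(5 × 10.2) = 11.6/51.00 = 0.2275
Since 0.2275 < 1, the system is STABLE.
The servers are busy 22.75% of the time.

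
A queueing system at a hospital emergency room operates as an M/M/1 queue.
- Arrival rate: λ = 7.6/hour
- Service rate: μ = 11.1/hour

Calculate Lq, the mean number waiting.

ρ = λ/μ = 7.6/11.1 = 0.6847
For M/M/1: Lq = λ²/(μ(μ-λ))
Lq = 57.76/(11.1 × 3.50)
Lq = 1.4867 patients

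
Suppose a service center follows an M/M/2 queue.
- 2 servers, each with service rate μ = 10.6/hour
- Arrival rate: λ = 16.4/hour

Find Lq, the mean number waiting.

Traffic intensity: ρ = λ/(cμ) = 16.4/(2×10.6) = 0.7736
Since ρ = 0.7736 < 1, system is stable.
Offered load a = λ/μ = cρ = 16.4/10.6 = 1.5472
P₀ = [ Σₙ₌₀^1 aⁿ/n! + a^2/(2!(1-ρ)) ]⁻¹
Σ = a^0/0! + a^1/1! = 1.0000 + 1.5472 = 2.5472
a^2/(2!(1-ρ)) = 2.39373/(2 × 0.226415) = 5.2862
P₀ = 1/(2.5472 + 5.2862) = 0.1277
Lq = P₀·a^2·ρ / (2!(1-ρ)²) = 0.127660 × 2.39373 × 0.773585 / (2 × 0.0512638) = 2.3057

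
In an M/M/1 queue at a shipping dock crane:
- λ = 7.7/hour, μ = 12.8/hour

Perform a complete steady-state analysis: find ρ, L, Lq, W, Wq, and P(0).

Step 1: ρ = λ/μ = 7.7/12.8 = 0.6016
Step 2: L = λ/(μ-λ) = 7.7/5.10 = 1.5098
Step 3: Lq = λ²/(μ(μ-λ)) = 59.29/(12.8×5.10) = 0.9082
Step 4: W = 1/(μ-λ) = 1/5.10 = 0.19608
Step 5: Wq = λ/(μ(μ-λ)) = 7.7/(12.8×5.10) = 0.1180
Step 6: P(0) = 1-ρ = 0.3984
Verify: L = λW = 7.7×0.19608 = 1.5098 ✔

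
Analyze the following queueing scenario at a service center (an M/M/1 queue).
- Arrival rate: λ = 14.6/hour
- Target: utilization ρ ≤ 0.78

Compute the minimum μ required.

ρ = λ/μ, so μ = λ/ρ
μ ≥ 14.6/0.78 = 18.7179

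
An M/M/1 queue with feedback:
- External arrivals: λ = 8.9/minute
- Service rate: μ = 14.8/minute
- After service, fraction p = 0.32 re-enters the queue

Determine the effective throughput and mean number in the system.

Effective arrival rate: λ_eff = λ/(1-p) = 8.9/(1-0.32) = 8.9/0.68 = 13.0882
ρ = λ_eff/μ = 13.0882/14.8 = 0.88434
L = ρ/(1-ρ) = 0.88434/(1-0.88434) = 7.6460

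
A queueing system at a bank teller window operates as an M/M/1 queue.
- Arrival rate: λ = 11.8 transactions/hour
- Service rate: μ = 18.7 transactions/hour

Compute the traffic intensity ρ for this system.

Server utilization: ρ = λ/μ
ρ = 11.8/18.7 = 0.6310
The server is busy 63.10% of the time.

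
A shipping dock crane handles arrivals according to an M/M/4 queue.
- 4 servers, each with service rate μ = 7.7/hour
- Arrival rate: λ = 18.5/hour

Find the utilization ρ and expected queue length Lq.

Traffic intensity: ρ = λ/(cμ) = 18.5/(4×7.7) = 0.6006
Since ρ = 0.6006 < 1, system is stable.
Offered load a = λ/μ = cρ = 18.5/7.7 = 2.4026
P₀ = [ Σₙ₌₀^3 aⁿ/n! + a^4/(4!(1-ρ)) ]⁻¹
Σ = a^0/0! + a^1/1! + a^2/2! + a^3/3! = 1.0000 + 2.4026 + 2.8862 + 2.3115 = 8.6003
a^4/(4!(1-ρ)) = 33.3215/(24 × 0.39935) = 3.4766
P₀ = 1/(8.6003 + 3.4766) = 0.08280
Lq = P₀·a^4·ρ / (4!(1-ρ)²) = 0.082802 × 33.3215 × 0.60065 / (24 × 0.15948) = 0.4330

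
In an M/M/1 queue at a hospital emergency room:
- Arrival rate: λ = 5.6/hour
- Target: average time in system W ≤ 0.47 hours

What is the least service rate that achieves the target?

For M/M/1: W = 1/(μ-λ)
Need W ≤ 0.47, so 1/(μ-λ) ≤ 0.47
μ - λ ≥ 1/0.47 = 2.1277
μ ≥ 5.6 + 2.1277 = 7.7277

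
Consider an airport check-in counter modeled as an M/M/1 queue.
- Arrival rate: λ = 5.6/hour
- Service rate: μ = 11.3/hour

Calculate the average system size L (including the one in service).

ρ = λ/μ = 5.6/11.3 = 0.4956
For M/M/1: L = λ/(μ-λ)
L = 5.6/(11.3-5.6) = 5.6/5.70
L = 0.9825 passengers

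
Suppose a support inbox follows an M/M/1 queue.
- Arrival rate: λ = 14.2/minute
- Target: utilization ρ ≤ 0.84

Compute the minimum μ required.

ρ = λ/μ, so μ = λ/ρ
μ ≥ 14.2/0.84 = 16.9048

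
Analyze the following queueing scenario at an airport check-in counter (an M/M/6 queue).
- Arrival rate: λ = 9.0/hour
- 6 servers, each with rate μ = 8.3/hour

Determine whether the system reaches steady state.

Stability requires ρ = λ/(cμ) < 1
ρ = 9.0/(6 × 8.3) = 9.0/49.80 = 0.1807
Since 0.1807 < 1, the system is STABLE.
The servers are busy 18.07% of the time.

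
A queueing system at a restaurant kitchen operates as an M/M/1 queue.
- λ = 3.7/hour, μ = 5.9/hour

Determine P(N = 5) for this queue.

ρ = λ/μ = 3.7/5.9 = 0.62712
P(n) = (1-ρ)ρⁿ
P(5) = (1-0.62712) × 0.62712^5
P(5) = 0.3729 × 0.09700
P(5) = 0.03617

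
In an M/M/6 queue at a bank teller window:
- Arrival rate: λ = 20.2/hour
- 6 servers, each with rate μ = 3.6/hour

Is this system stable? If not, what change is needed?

Stability requires ρ = λ/(cμ) < 1
ρ = 20.2/(6 × 3.6) = 20.2/21.60 = 0.9352
Since 0.9352 < 1, the system is STABLE.
The servers are busy 93.52% of the time.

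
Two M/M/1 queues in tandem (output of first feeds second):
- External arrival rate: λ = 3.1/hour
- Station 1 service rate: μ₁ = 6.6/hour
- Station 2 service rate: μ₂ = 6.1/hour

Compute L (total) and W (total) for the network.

By Jackson's theorem, each station behaves as independent M/M/1.
Station 1: ρ₁ = 3.1/6.6 = 0.4697, L₁ = ρ₁/(1-ρ₁) = λ/(μ₁-λ) = 3.1/3.50 = 0.8857
Station 2: ρ₂ = 3.1/6.1 = 0.5082, L₂ = ρ₂/(1-ρ₂) = λ/(μ₂-λ) = 3.1/3.00 = 1.0333
Total: L = L₁ + L₂ = 0.8857 + 1.0333 = 1.9190
W = L/λ = 1.9190/3.1 = 0.6190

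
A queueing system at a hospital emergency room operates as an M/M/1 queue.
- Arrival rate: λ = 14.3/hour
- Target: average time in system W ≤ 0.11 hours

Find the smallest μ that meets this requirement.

For M/M/1: W = 1/(μ-λ)
Need W ≤ 0.11, so 1/(μ-λ) ≤ 0.11
μ - λ ≥ 1/0.11 = 9.0909
μ ≥ 14.3 + 9.0909 = 23.3909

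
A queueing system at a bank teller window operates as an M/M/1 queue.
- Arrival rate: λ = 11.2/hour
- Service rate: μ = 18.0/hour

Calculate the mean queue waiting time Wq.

First, compute utilization: ρ = λ/μ = 11.2/18.0 = 0.6222
For M/M/1: Wq = λ/(μ(μ-λ))
Wq = 11.2/(18.0 × (18.0-11.2))
Wq = 11.2/(18.0 × 6.80)
Wq = 0.09150 hours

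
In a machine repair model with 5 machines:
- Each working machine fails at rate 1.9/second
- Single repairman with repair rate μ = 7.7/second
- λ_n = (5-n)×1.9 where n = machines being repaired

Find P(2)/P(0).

P(2)/P(0) = ∏_{i=0}^{2-1} λ_i/μ_{i+1}
= (5-0)×1.9/7.7 × (5-1)×1.9/7.7
= 1.2177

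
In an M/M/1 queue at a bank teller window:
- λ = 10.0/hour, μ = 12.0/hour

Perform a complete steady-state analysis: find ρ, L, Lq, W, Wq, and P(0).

Step 1: ρ = λ/μ = 10.0/12.0 = 0.8333
Step 2: L = λ/(μ-λ) = 10.0/2.00 = 5.0000
Step 3: Lq = λ²/(μ(μ-λ)) = 100.00/(12.0×2.00) = 4.1667
Step 4: W = 1/(μ-λ) = 1/2.00 = 0.5000
Step 5: Wq = λ/(μ(μ-λ)) = 10.0/(12.0×2.00) = 0.4167
Step 6: P(0) = 1-ρ = 0.1667
Verify: L = λW = 10.0×0.5000 = 5.0000 ✔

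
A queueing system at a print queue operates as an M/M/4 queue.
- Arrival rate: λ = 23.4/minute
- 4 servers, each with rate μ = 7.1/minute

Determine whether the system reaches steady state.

Stability requires ρ = λ/(cμ) < 1
ρ = 23.4/(4 × 7.1) = 23.4/28.40 = 0.8239
Since 0.8239 < 1, the system is STABLE.
The servers are busy 82.39% of the time.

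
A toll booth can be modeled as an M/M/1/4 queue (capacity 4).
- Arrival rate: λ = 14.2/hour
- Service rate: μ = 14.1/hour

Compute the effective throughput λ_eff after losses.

ρ = λ/μ = 14.2/14.1 = 1.0071
P₀ = (1-ρ)/(1-ρ^(K+1)) = (1-1.0071)/(1-1.0071^5) = -0.007100/-0.03601 = 0.1972
P_K = P₀×ρ^K = 0.19718 × 1.0071^4 = 0.19718 × 1.0287 = 0.2028
λ_eff = λ(1-P_K) = 14.2 × (1 - 0.20284) = 14.2 × 0.79716 = 11.3197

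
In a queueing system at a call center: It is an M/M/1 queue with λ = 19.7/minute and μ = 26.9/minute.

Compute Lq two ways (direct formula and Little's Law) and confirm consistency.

Method 1 (direct): Lq = λ²/(μ(μ-λ)) = 388.09/(26.9 × 7.20) = 2.0038

Method 2 (Little's Law):
W = 1/(μ-λ) = 1/7.20 = 0.138889
Wq = W - 1/μ = 0.138889 - 0.0371747 = 0.101714
Lq = λWq = 19.7 × 0.101714 = 2.0038 ✔ (matches Method 1)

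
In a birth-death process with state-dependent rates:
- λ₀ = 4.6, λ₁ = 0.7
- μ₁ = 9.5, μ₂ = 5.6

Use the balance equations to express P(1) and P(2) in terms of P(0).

Balance equations:
State 0: λ₀P₀ = μ₁P₁ → P₁ = (λ₀/μ₁)P₀ = (4.6/9.5)P₀ = 0.4842P₀
State 1: P₂ = (λ₀λ₁)/(μ₁μ₂)P₀ = (4.6×0.7)/(9.5×5.6)P₀ = 0.06053P₀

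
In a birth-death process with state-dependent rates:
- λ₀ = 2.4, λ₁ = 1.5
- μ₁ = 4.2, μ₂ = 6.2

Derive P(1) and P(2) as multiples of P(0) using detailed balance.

Balance equations:
State 0: λ₀P₀ = μ₁P₁ → P₁ = (λ₀/μ₁)P₀ = (2.4/4.2)P₀ = 0.5714P₀
State 1: P₂ = (λ₀λ₁)/(μ₁μ₂)P₀ = (2.4×1.5)/(4.2×6.2)P₀ = 0.1382P₀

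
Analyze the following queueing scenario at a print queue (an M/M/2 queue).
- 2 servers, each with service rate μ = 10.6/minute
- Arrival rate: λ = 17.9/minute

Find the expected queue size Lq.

Traffic intensity: ρ = λ/(cμ) = 17.9/(2×10.6) = 0.8443
Since ρ = 0.8443 < 1, system is stable.
Offered load a = λ/μ = cρ = 17.9/10.6 = 1.6887
P₀ = [ Σₙ₌₀^1 aⁿ/n! + a^2/(2!(1-ρ)) ]⁻¹
Σ = a^0/0! + a^1/1! = 1.0000 + 1.6887 = 2.6887
a^2/(2!(1-ρ)) = 2.85164/(2 × 0.155660) = 9.1598
P₀ = 1/(2.6887 + 9.1598) = 0.08440
Lq = P₀·a^2·ρ / (2!(1-ρ)²) = 0.0843990 × 2.85164 × 0.844340 / (2 × 0.0242302) = 4.1934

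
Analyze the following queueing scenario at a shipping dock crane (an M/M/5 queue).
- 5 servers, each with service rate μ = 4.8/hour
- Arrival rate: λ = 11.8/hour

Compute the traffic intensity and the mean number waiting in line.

Traffic intensity: ρ = λ/(cμ) = 11.8/(5×4.8) = 0.4917
Since ρ = 0.4917 < 1, system is stable.
Offered load a = λ/μ = cρ = 11.8/4.8 = 2.4583
P₀ = [ Σₙ₌₀^4 aⁿ/n! + a^5/(5!(1-ρ)) ]⁻¹
Σ = a^0/0! + a^1/1! + a^2/2! + a^3/3! + a^4/4! = 1.0000 + 2.4583 + 3.0217 + 2.4761 + 1.5218 = 10.4779
a^5/(5!(1-ρ)) = 89.7850/(120 × 0.50833) = 1.4719
P₀ = 1/(10.4779 + 1.4719) = 0.08368
Lq = P₀·a^5·ρ / (5!(1-ρ)²) = 0.08368 × 89.7850 × 0.4917 / (120 × 0.2584) = 0.1191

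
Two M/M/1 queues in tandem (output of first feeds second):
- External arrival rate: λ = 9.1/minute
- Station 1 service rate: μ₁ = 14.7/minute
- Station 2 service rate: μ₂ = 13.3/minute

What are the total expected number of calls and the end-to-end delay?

By Jackson's theorem, each station behaves as independent M/M/1.
Station 1: ρ₁ = 9.1/14.7 = 0.6190, L₁ = ρ₁/(1-ρ₁) = λ/(μ₁-λ) = 9.1/5.60 = 1.6250
Station 2: ρ₂ = 9.1/13.3 = 0.6842, L₂ = ρ₂/(1-ρ₂) = λ/(μ₂-λ) = 9.1/4.20 = 2.1667
Total: L = L₁ + L₂ = 1.6250 + 2.1667 = 3.7917
W = L/λ = 3.7917/9.1 = 0.4167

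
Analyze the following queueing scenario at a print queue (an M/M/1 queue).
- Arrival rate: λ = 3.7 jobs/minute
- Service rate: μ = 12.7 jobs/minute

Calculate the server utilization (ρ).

Server utilization: ρ = λ/μ
ρ = 3.7/12.7 = 0.2913
The server is busy 29.13% of the time.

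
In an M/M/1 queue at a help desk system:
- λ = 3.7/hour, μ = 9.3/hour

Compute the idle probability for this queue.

ρ = λ/μ = 3.7/9.3 = 0.3978
P(0) = 1 - ρ = 1 - 0.3978 = 0.6022
The server is idle 60.22% of the time.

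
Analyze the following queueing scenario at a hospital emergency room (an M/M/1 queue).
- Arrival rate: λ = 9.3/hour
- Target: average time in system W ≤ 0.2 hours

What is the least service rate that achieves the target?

For M/M/1: W = 1/(μ-λ)
Need W ≤ 0.2, so 1/(μ-λ) ≤ 0.2
μ - λ ≥ 1/0.2 = 5.0000
μ ≥ 9.3 + 5.0000 = 14.3000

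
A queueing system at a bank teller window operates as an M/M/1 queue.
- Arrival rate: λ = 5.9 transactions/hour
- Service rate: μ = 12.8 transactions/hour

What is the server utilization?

Server utilization: ρ = λ/μ
ρ = 5.9/12.8 = 0.4609
The server is busy 46.09% of the time.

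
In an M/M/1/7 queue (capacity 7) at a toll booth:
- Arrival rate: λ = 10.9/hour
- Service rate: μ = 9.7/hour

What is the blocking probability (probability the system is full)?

ρ = λ/μ = 10.9/9.7 = 1.1237
P₀ = (1-ρ)/(1-ρ^(K+1)) = (1-1.1237)/(1-1.1237^8) = -0.1237/-1.5422 = 0.08021
P_K = P₀×ρ^K = 0.08021 × 1.1237^7 = 0.08021 × 2.2623 = 0.1815
Blocking probability = 18.15%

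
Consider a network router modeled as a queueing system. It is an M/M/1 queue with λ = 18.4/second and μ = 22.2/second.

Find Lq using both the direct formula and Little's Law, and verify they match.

Method 1 (direct): Lq = λ²/(μ(μ-λ)) = 338.56/(22.2 × 3.80) = 4.0133

Method 2 (Little's Law):
W = 1/(μ-λ) = 1/3.80 = 0.263158
Wq = W - 1/μ = 0.263158 - 0.0450450 = 0.218113
Lq = λWq = 18.4 × 0.218113 = 4.0133 ✔ (matches Method 1)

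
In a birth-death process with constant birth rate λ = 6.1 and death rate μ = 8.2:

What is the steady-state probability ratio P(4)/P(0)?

For constant rates: P(n)/P(0) = (λ/μ)^n
P(4)/P(0) = (6.1/8.2)^4 = 0.7439^4 = 0.3062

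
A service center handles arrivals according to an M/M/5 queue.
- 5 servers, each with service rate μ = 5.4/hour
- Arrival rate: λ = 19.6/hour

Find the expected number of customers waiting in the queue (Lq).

Traffic intensity: ρ = λ/(cμ) = 19.6/(5×5.4) = 0.7259
Since ρ = 0.7259 < 1, system is stable.
Offered load a = λ/μ = cρ = 19.6/5.4 = 3.6296
P₀ = [ Σₙ₌₀^4 aⁿ/n! + a^5/(5!(1-ρ)) ]⁻¹
Σ = a^0/0! + a^1/1! + a^2/2! + a^3/3! + a^4/4! = 1.0000 + 3.6296 + 6.5871 + 7.9696 + 7.2317 = 26.4180
a^5/(5!(1-ρ)) = 629.9579/(120 × 0.274074) = 19.1541
P₀ = 1/(26.4180 + 19.1541) = 0.02194
Lq = P₀·a^5·ρ / (5!(1-ρ)²) = 0.021943 × 629.9579 × 0.72593 / (120 × 0.075117) = 1.1132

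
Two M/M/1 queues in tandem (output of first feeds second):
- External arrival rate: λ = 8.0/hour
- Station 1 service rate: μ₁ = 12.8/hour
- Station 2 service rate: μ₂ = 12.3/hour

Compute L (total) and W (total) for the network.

By Jackson's theorem, each station behaves as independent M/M/1.
Station 1: ρ₁ = 8.0/12.8 = 0.6250, L₁ = ρ₁/(1-ρ₁) = λ/(μ₁-λ) = 8.0/4.80 = 1.66667
Station 2: ρ₂ = 8.0/12.3 = 0.6504, L₂ = ρ₂/(1-ρ₂) = λ/(μ₂-λ) = 8.0/4.30 = 1.86047
Total: L = L₁ + L₂ = 1.66667 + 1.86047 = 3.5271
W = L/λ = 3.5271/8.0 = 0.4409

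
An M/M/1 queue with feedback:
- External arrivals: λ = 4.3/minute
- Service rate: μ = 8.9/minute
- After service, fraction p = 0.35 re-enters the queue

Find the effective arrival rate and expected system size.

Effective arrival rate: λ_eff = λ/(1-p) = 4.3/(1-0.35) = 4.3/0.65 = 6.6154
ρ = λ_eff/μ = 6.6154/8.9 = 0.7433
L = ρ/(1-ρ) = 0.7433/(1-0.7433) = 2.8956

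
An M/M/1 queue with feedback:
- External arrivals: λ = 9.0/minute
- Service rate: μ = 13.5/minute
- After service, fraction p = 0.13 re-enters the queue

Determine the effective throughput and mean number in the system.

Effective arrival rate: λ_eff = λ/(1-p) = 9.0/(1-0.13) = 9.0/0.87 = 10.34483
ρ = λ_eff/μ = 10.34483/13.5 = 0.766284
L = ρ/(1-ρ) = 0.766284/(1-0.766284) = 3.2787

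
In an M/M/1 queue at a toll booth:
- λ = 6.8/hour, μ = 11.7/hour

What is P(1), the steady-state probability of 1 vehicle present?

ρ = λ/μ = 6.8/11.7 = 0.5812
P(n) = (1-ρ)ρⁿ
P(1) = (1-0.5812) × 0.5812^1
P(1) = 0.4188 × 0.5812
P(1) = 0.2434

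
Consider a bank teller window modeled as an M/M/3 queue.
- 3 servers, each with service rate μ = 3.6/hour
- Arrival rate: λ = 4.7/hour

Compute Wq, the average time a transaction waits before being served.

Traffic intensity: ρ = λ/(cμ) = 4.7/(3×3.6) = 0.4352
Since ρ = 0.4352 < 1, system is stable.
Offered load a = λ/μ = cρ = 4.7/3.6 = 1.3056
P₀ = [ Σₙ₌₀^2 aⁿ/n! + a^3/(3!(1-ρ)) ]⁻¹
Σ = a^0/0! + a^1/1! + a^2/2! = 1.0000 + 1.3056 + 0.8522 = 3.1578
a^3/(3!(1-ρ)) = 2.22529/(6 × 0.564815) = 0.6566
P₀ = 1/(3.1578 + 0.6566) = 0.2622
Lq = P₀·a^3·ρ / (3!(1-ρ)²) = 0.26216 × 2.2253 × 0.43519 / (6 × 0.31902) = 0.1326
Wq = Lq/λ = 0.13264/4.7 = 0.02822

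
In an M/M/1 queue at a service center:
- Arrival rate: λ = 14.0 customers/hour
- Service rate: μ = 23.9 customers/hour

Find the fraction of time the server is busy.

Server utilization: ρ = λ/μ
ρ = 14.0/23.9 = 0.5858
The server is busy 58.58% of the time.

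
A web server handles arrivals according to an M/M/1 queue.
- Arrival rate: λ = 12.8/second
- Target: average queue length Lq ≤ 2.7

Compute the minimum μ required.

For M/M/1: Lq = λ²/(μ(μ-λ))
Need Lq ≤ 2.7, i.e. μ(μ-λ) ≥ λ²/2.7
μ² - 12.8μ - 163.84/2.7 ≥ 0  →  μ² - 12.8μ - 60.68148 ≥ 0
Quadratic formula (positive root): μ = [λ + √(λ² + 4×60.68148)]/2
Discriminant: 163.84 + 4×60.68148 = 406.5659, √406.5659 = 20.1635
μ ≥ (12.8 + 20.1635)/2 = 16.4817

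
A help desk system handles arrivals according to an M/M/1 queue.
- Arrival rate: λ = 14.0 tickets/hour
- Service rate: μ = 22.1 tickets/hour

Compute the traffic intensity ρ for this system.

Server utilization: ρ = λ/μ
ρ = 14.0/22.1 = 0.6335
The server is busy 63.35% of the time.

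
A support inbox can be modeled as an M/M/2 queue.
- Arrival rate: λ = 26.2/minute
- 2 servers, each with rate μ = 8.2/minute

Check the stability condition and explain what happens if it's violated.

Stability requires ρ = λ/(cμ) < 1
ρ = 26.2/(2 × 8.2) = 26.2/16.40 = 1.5976
Since 1.5976 ≥ 1, the system is UNSTABLE.
Need c > λ/μ = 26.2/8.2 = 3.20.
Minimum servers needed: c = 4.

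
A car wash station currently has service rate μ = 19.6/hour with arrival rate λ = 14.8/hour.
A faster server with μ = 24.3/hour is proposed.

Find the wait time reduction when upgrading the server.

System 1: ρ₁ = 14.8/19.6 = 0.7551, W₁ = 1/(19.6-14.8) = 0.20833
System 2: ρ₂ = 14.8/24.3 = 0.6091, W₂ = 1/(24.3-14.8) = 0.10526
Improvement: (W₁-W₂)/W₁ = (0.20833-0.10526)/0.20833 = 49.47%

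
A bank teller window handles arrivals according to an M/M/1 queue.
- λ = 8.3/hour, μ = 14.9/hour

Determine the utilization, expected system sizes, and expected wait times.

Step 1: ρ = λ/μ = 8.3/14.9 = 0.5570
Step 2: L = λ/(μ-λ) = 8.3/6.60 = 1.2576
Step 3: Lq = λ²/(μ(μ-λ)) = 68.89/(14.9×6.60) = 0.7005
Step 4: W = 1/(μ-λ) = 1/6.60 = 0.15152
Step 5: Wq = λ/(μ(μ-λ)) = 8.3/(14.9×6.60) = 0.08440
Step 6: P(0) = 1-ρ = 0.4430
Verify: L = λW = 8.3×0.15152 = 1.2576 ✔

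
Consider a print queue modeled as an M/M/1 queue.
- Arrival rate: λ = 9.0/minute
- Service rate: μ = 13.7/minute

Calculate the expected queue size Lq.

ρ = λ/μ = 9.0/13.7 = 0.6569
For M/M/1: Lq = λ²/(μ(μ-λ))
Lq = 81.00/(13.7 × 4.70)
Lq = 1.2580 jobs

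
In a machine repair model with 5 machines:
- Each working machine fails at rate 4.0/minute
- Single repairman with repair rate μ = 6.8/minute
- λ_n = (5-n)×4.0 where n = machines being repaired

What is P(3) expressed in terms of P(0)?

P(3)/P(0) = ∏_{i=0}^{3-1} λ_i/μ_{i+1}
= (5-0)×4.0/6.8 × (5-1)×4.0/6.8 × (5-2)×4.0/6.8
= 12.2125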